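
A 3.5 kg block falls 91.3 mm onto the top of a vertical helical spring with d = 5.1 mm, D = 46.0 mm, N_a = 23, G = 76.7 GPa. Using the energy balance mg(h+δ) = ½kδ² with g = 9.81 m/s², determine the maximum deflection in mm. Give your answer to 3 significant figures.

59.9 mm

k = Gd⁴/(8D³N_a) = (76.7×10³)(5.1⁴)/(8·46.0³·23) = 2.8972 N/mm
W = mg = 3.5 × 9.81 = 34.335 N
½kδ² − Wδ − Wh = 0 → δ = (W + √(W² + 2kWh))/k
δ = (34.335 + √(1178.9 + 18164.5))/2.8972 = (34.335 + 139.08)/2.8972 = 59.855 mm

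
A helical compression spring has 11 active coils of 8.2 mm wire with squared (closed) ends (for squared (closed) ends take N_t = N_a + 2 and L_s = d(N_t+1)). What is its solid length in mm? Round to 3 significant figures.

115 mm

squared (closed) ends: N_t = N_a + 2 = 11 + 2 = 13
L_s = d·(N_t+1) = 8.2 × 14 = 114.8 mm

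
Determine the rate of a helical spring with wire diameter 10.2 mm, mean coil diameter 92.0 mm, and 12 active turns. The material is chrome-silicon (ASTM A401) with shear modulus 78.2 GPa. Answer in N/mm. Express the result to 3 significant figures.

k = Gd⁴/(8D³N_a) = (78.2×10³ × 10.2⁴) / (8 × 92.0³ × 12)
  = 8.46462e+08 / 7.4754e+07 = 11.323 N/mm

11.3 N/mm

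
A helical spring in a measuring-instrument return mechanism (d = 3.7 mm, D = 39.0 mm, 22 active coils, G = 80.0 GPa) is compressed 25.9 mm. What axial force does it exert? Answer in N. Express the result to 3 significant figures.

k = Gd⁴/(8D³N_a) = (80.0×10³)(3.7⁴)/(8·39.0³·22) = 1.4361 N/mm
F = k·δ = 1.4361 × 25.9 = 37.195 N

37.2 N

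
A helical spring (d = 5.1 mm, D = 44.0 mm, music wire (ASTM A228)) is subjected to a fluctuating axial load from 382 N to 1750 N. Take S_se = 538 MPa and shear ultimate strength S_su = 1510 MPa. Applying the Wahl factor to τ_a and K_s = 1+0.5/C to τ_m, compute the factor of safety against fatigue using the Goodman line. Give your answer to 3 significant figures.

0.530

C = D/d = 44.0/5.1 = 8.6275; K_W = (4C−1)/(4C−4)+0.615/C = 1.1696; K_s = 1+0.5/C = 1.0580
F_a = (F_max−F_min)/2 = 684 N; F_m = (F_max+F_min)/2 = 1066 N
τ_a = K_W·8F_aD/(πd³) = 1.1696 × 577.75 = 675.74 MPa
τ_m = K_s·8F_mD/(πd³) = 1.0580 × 900.41 = 952.59 MPa
Goodman: 1/n_f = τ_a/S_se + τ_m/S_su = 675.74/538 + 952.59/1510 = 1.25603 + 0.63085 = 1.8869
n_f = 1/1.8869 = 0.53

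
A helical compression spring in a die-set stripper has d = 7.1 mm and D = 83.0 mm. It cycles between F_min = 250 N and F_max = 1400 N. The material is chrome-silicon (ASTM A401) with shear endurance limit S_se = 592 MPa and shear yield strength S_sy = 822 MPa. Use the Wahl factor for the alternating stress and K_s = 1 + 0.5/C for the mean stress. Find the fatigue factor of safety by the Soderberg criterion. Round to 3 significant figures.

0.792

C = D/d = 83.0/7.1 = 11.6901; K_W = (4C−1)/(4C−4)+0.615/C = 1.1228; K_s = 1+0.5/C = 1.0428
F_a = (F_max−F_min)/2 = 575 N; F_m = (F_max+F_min)/2 = 825 N
τ_a = K_W·8F_aD/(πd³) = 1.1228 × 339.56 = 381.24 MPa
τ_m = K_s·8F_mD/(πd³) = 1.0428 × 487.19 = 508.03 MPa
Soderberg: 1/n_f = τ_a/S_se + τ_m/S_sy = 381.24/592 + 508.03/822 = 0.64399 + 0.61804 = 1.262
n_f = 1/1.262 = 0.7924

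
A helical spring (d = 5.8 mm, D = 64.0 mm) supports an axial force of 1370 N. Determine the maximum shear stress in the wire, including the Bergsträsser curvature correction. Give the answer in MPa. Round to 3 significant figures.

Spring index C = D/d = 64.0/5.8 = 11.0345
K_B = (4C+2)/(4C−3) = 46.138/41.138 = 1.1215
τ₀ = 8FD/(πd³) = 8·1370·64.0/(π·5.8³) = 701440/612.96 = 1144.3 MPa
τ_max = K·τ₀ = 1.1215 × 1144.3 = 1283.4 MPa

1280 MPa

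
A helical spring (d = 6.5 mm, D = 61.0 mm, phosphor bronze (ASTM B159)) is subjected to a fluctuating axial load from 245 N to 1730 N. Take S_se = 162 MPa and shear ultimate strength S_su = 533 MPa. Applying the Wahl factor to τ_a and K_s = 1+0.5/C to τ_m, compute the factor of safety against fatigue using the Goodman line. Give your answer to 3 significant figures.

C = D/d = 61.0/6.5 = 9.3846; K_W = (4C−1)/(4C−4)+0.615/C = 1.1550; K_s = 1+0.5/C = 1.0533
F_a = (F_max−F_min)/2 = 742.5 N; F_m = (F_max+F_min)/2 = 987.5 N
τ_a = K_W·8F_aD/(πd³) = 1.1550 × 419.98 = 485.07 MPa
τ_m = K_s·8F_mD/(πd³) = 1.0533 × 558.56 = 588.32 MPa
Goodman: 1/n_f = τ_a/S_se + τ_m/S_su = 485.07/162 + 588.32/533 = 2.99424 + 1.10378 = 4.098
n_f = 1/4.098 = 0.244

0.244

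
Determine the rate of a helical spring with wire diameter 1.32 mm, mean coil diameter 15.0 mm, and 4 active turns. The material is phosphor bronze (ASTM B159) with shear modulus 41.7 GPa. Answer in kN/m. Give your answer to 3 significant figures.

k = Gd⁴/(8D³N_a) = (41.7×10³ × 1.32⁴) / (8 × 15.0³ × 4)
  = 126599 / 108000 = 1.1722 N/mm

1.17 kN/m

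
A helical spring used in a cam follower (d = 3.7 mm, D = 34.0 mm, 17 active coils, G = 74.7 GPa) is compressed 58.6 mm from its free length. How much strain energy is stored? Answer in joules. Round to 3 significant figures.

k = Gd⁴/(8D³N_a) = (74.7×10³)(3.7⁴)/(8·34.0³·17) = 2.6191 N/mm
U = ½kδ² = 0.5 × 2.6191 × 58.6² = 4496.9 N·mm = 4.4969 J

4.50 J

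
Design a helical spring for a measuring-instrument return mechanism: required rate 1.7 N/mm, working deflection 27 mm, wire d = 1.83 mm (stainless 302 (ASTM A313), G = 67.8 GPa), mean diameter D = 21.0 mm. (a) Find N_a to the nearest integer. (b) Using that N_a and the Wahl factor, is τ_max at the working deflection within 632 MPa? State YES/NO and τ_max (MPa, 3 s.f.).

N_a = Gd⁴/(8D³k) = (67.8×10³)(1.83⁴)/(8·21.0³·1.7) = 6.037 → N_a = 6
Actual rate k = Gd⁴/(8D³·6) = 1.7105 N/mm
Working load F = kδ = 1.7105·27 = 46.185 N
C = 21.0/1.83 = 11.4754; K_W = (4C−1)/(4C−4)+0.615/C = 1.1252
τ_max = K_W·8FD/(πd³) = 1.1252·403 = 453.45 MPa
τ_max ≤ 632 MPa → acceptable

(a) 6 coils; (b) YES, τ_max = 453 MPa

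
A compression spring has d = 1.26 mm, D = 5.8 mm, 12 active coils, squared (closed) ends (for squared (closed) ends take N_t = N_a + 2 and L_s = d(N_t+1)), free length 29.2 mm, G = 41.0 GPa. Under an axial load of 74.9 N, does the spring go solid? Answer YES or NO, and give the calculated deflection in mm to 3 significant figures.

k = Gd⁴/(8D³N_a) = (41.0×10³)(1.26⁴)/(8·5.8³·12) = 5.5171 N/mm
N_t = 14; L_s = 1.26·15 = 18.9 mm; δ_solid = L₀ − L_s = 29.2 − 18.9 = 10.3 mm
δ = F/k = 74.9/5.5171 = 13.576 mm
δ ≥ δ_solid → spring goes solid

YES, δ = 13.6 mm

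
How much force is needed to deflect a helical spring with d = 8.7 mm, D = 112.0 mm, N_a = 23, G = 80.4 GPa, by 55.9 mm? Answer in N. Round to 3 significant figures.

99.6 N

k = Gd⁴/(8D³N_a) = (80.4×10³)(8.7⁴)/(8·112.0³·23) = 1.7818 N/mm
F = k·δ = 1.7818 × 55.9 = 99.603 N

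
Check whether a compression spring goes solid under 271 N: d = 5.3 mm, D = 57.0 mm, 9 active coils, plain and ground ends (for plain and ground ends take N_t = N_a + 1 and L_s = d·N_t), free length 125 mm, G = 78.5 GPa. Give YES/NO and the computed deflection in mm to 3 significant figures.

k = Gd⁴/(8D³N_a) = (78.5×10³)(5.3⁴)/(8·57.0³·9) = 4.6453 N/mm
N_t = 10; L_s = 5.3·10 = 53 mm; δ_solid = L₀ − L_s = 125 − 53 = 72 mm
δ = F/k = 271/4.6453 = 58.338 mm
δ < δ_solid → spring does not go solid

NO, δ = 58.3 mm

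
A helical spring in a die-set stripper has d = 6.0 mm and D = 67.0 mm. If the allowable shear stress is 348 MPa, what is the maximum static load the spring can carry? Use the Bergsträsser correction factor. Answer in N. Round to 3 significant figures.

C = D/d = 67.0/6.0 = 11.1667
K_B = (4C+2)/(4C−3) = 46.667/41.667 = 1.1200
τ_max = K·8FD/(πd³) → F_max = τ_allow·πd³/(8DK)
F_max = 348·π·6.0³/(8·67.0·1.1200) = 2.3615e+05/600.32 = 393.37 N

393 N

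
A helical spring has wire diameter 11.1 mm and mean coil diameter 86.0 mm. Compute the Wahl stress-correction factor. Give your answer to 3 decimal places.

1.191

C = D/d = 86.0/11.1 = 7.7477
K_W = (4C−1)/(4C−4) + 0.615/C = 29.991/26.991 + 0.0794 = 1.1905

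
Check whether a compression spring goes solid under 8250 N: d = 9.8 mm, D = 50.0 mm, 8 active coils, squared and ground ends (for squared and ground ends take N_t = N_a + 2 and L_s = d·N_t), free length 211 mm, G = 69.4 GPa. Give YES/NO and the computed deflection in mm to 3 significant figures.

NO, δ = 103 mm

k = Gd⁴/(8D³N_a) = (69.4×10³)(9.8⁴)/(8·50.0³·8) = 80.015 N/mm
N_t = 10; L_s = 9.8·10 = 98 mm; δ_solid = L₀ − L_s = 211 − 98 = 113 mm
δ = F/k = 8250/80.015 = 103.11 mm
δ < δ_solid → spring does not go solid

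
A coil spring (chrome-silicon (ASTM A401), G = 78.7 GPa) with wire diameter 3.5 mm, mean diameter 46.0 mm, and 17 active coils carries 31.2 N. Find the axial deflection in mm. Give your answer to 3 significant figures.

35.0 mm

k = Gd⁴/(8D³N_a) = (78.7×10³)(3.5⁴)/(8·46.0³·17) = 0.89214 N/mm
δ = F/k = 31.2 / 0.89214 = 34.972 mm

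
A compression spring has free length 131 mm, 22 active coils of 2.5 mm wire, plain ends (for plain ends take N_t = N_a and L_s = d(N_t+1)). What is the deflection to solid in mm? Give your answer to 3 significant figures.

N_t = 22; L_s = 2.5·23 = 57.5 mm
δ_solid = L₀ − L_s = 131 − 57.5 = 73.5 mm

73.5 mm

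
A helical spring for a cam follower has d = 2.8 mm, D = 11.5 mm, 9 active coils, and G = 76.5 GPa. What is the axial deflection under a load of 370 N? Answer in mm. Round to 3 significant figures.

8.62 mm

k = Gd⁴/(8D³N_a) = (76.5×10³)(2.8⁴)/(8·11.5³·9) = 42.941 N/mm
δ = F/k = 370 / 42.941 = 8.6166 mm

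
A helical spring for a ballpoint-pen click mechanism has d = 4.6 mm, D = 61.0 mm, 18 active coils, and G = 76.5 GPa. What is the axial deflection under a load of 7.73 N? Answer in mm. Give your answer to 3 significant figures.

k = Gd⁴/(8D³N_a) = (76.5×10³)(4.6⁴)/(8·61.0³·18) = 1.048 N/mm
δ = F/k = 7.73 / 1.048 = 7.3763 mm

7.38 mm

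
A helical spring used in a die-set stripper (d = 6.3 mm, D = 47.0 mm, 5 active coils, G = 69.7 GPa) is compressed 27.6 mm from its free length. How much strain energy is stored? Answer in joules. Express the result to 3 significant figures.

10.1 J

k = Gd⁴/(8D³N_a) = (69.7×10³)(6.3⁴)/(8·47.0³·5) = 26.439 N/mm
U = ½kδ² = 0.5 × 26.439 × 27.6² = 10070 N·mm = 10.07 J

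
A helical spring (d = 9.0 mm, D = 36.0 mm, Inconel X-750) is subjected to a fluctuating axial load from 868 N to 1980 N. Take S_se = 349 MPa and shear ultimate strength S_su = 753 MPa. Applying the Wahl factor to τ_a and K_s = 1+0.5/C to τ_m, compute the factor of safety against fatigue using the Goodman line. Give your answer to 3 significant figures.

1.82

C = D/d = 36.0/9.0 = 4.0000; K_W = (4C−1)/(4C−4)+0.615/C = 1.4038; K_s = 1+0.5/C = 1.1250
F_a = (F_max−F_min)/2 = 556 N; F_m = (F_max+F_min)/2 = 1424 N
τ_a = K_W·8F_aD/(πd³) = 1.4038 × 69.918 = 98.148 MPa
τ_m = K_s·8F_mD/(πd³) = 1.1250 × 179.07 = 201.45 MPa
Goodman: 1/n_f = τ_a/S_se + τ_m/S_su = 98.148/349 + 201.45/753 = 0.28123 + 0.26754 = 0.54876
n_f = 1/0.54876 = 1.822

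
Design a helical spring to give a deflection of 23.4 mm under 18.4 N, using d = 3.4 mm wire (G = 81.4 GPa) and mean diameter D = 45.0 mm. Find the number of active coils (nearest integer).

19

Required rate k = F/δ = 18.4/23.4 = 0.78632 N/mm
N_a = Gd⁴/(8D³k) = (81.4×10³ × 3.4⁴)/(8 × 45.0³ × 0.78632)
    = 1.08778e+07 / 573231 = 18.98 → 19 coils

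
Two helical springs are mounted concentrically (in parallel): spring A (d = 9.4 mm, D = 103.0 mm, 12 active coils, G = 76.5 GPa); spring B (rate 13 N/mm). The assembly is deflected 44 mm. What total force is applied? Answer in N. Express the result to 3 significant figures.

k_A = Gd⁴/(8D³N_a) = (76.5×10³)(9.4⁴)/(8·103.0³·12) = 5.6936 N/mm
Parallel: k_eq = 5.6936 + 13 = 18.694 N/mm
F = k_eq·δ = 18.694·44 = 822.52 N

823 N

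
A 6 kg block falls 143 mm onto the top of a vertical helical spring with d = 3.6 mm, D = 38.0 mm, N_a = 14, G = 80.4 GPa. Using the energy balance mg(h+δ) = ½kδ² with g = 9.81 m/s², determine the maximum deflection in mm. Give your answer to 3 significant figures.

118 mm

k = Gd⁴/(8D³N_a) = (80.4×10³)(3.6⁴)/(8·38.0³·14) = 2.1973 N/mm
W = mg = 6 × 9.81 = 58.86 N
½kδ² − Wδ − Wh = 0 → δ = (W + √(W² + 2kWh))/k
δ = (58.86 + √(3464.5 + 36989.9))/2.1973 = (58.86 + 201.13)/2.1973 = 118.32 mm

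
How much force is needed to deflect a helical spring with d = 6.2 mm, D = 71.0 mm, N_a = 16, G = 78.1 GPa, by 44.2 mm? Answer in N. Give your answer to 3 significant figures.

111 N

k = Gd⁴/(8D³N_a) = (78.1×10³)(6.2⁴)/(8·71.0³·16) = 2.519 N/mm
F = k·δ = 2.519 × 44.2 = 111.34 N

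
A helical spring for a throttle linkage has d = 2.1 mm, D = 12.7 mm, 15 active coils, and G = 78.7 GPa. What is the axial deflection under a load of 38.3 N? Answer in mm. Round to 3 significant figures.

6.15 mm

k = Gd⁴/(8D³N_a) = (78.7×10³)(2.1⁴)/(8·12.7³·15) = 6.2267 N/mm
δ = F/k = 38.3 / 6.2267 = 6.1509 mm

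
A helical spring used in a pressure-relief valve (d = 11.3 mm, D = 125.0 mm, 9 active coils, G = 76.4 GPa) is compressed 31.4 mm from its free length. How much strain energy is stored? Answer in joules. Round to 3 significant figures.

4.37 J

k = Gd⁴/(8D³N_a) = (76.4×10³)(11.3⁴)/(8·125.0³·9) = 8.8582 N/mm
U = ½kδ² = 0.5 × 8.8582 × 31.4² = 4366.9 N·mm = 4.3669 J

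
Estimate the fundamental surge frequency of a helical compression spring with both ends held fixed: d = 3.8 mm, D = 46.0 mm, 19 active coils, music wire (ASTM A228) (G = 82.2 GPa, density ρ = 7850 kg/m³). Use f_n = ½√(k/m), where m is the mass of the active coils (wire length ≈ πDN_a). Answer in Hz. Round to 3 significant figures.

k = Gd⁴/(8D³N_a) = (82.2×10³)(3.8⁴)/(8·46.0³·19) = 1.1585 N/mm = 1158.5 N/m
Wire length L = πDN_a = π·46.0·19 = 2745.8 mm
m = ρ·(πd²/4)·L = 7850 × 11.341×10⁻⁶ m² × 2.7458 m = 0.24445 kg
f_n = ½√(k/m) = 0.5·√(1158.5/0.24445) = 0.5·√(4739.2) = 34.421 Hz

34.4 Hz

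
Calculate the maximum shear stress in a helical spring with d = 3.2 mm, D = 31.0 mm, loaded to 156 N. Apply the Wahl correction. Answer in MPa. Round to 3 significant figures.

Spring index C = D/d = 31.0/3.2 = 9.6875
K_W = (4C−1)/(4C−4) + 0.615/C = 37.750/34.750 + 0.0635 = 1.1498
τ₀ = 8FD/(πd³) = 8·156·31.0/(π·3.2³) = 38688/102.94 = 375.82 MPa
τ_max = K·τ₀ = 1.1498 × 375.82 = 432.12 MPa

432 MPa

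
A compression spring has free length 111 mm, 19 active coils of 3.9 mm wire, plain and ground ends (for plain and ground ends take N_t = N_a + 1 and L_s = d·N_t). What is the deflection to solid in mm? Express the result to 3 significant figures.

N_t = 20; L_s = 3.9·20 = 78 mm
δ_solid = L₀ − L_s = 111 − 78 = 33 mm

33.0 mm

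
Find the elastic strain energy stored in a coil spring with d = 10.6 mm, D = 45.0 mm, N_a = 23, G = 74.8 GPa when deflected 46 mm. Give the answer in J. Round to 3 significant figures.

k = Gd⁴/(8D³N_a) = (74.8×10³)(10.6⁴)/(8·45.0³·23) = 56.321 N/mm
U = ½kδ² = 0.5 × 56.321 × 46² = 59588 N·mm = 59.588 J

59.6 J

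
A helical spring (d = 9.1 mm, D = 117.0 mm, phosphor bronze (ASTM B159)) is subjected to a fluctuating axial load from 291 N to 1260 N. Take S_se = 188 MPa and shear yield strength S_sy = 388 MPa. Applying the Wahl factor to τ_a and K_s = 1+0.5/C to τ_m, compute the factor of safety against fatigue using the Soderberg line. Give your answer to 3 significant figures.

C = D/d = 117.0/9.1 = 12.8571; K_W = (4C−1)/(4C−4)+0.615/C = 1.1111; K_s = 1+0.5/C = 1.0389
F_a = (F_max−F_min)/2 = 484.5 N; F_m = (F_max+F_min)/2 = 775.5 N
τ_a = K_W·8F_aD/(πd³) = 1.1111 × 191.56 = 212.84 MPa
τ_m = K_s·8F_mD/(πd³) = 1.0389 × 306.61 = 318.53 MPa
Soderberg: 1/n_f = τ_a/S_se + τ_m/S_sy = 212.84/188 + 318.53/388 = 1.13210 + 0.82096 = 1.9531
n_f = 1/1.9531 = 0.512

0.512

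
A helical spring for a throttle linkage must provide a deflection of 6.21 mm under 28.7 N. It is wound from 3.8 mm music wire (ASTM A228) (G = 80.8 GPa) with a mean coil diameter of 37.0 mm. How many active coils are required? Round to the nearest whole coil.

9

Required rate k = F/δ = 28.7/6.21 = 4.6216 N/mm
N_a = Gd⁴/(8D³k) = (80.8×10³ × 3.8⁴)/(8 × 37.0³ × 4.6216)
    = 1.68479e+07 / 1.87277e+06 = 8.996 → 9 coils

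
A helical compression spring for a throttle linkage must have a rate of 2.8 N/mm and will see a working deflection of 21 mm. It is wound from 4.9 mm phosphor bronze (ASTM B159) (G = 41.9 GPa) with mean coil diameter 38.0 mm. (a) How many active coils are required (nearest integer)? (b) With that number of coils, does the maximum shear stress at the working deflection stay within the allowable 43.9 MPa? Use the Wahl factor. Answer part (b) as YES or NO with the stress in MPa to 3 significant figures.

(a) 20 coils; (b) NO, τ_max = 56.6 MPa

N_a = Gd⁴/(8D³k) = (41.9×10³)(4.9⁴)/(8·38.0³·2.8) = 19.65 → N_a = 20
Actual rate k = Gd⁴/(8D³·20) = 2.7512 N/mm
Working load F = kδ = 2.7512·21 = 57.776 N
C = 38.0/4.9 = 7.7551; K_W = (4C−1)/(4C−4)+0.615/C = 1.1903
τ_max = K_W·8FD/(πd³) = 1.1903·47.521 = 56.565 MPa
τ_max > 43.9 MPa → exceeds allowable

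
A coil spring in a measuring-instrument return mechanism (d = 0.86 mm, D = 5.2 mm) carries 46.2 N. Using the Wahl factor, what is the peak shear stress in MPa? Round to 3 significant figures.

1200 MPa

Spring index C = D/d = 5.2/0.86 = 6.0465
K_W = (4C−1)/(4C−4) + 0.615/C = 23.186/20.186 + 0.1017 = 1.2503
τ₀ = 8FD/(πd³) = 8·46.2·5.2/(π·0.86³) = 1921.92/1.9982 = 961.81 MPa
τ_max = K·τ₀ = 1.2503 × 961.81 = 1202.6 MPa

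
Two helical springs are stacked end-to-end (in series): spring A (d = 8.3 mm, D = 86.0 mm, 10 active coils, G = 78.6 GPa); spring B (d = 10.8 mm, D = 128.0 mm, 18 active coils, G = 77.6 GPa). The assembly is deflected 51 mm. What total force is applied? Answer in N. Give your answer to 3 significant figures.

121 N

k_A = Gd⁴/(8D³N_a) = (78.6×10³)(8.3⁴)/(8·86.0³·10) = 7.3308 N/mm
k_B = Gd⁴/(8D³N_a) = (77.6×10³)(10.8⁴)/(8·128.0³·18) = 3.4959 N/mm
Series: 1/k_eq = 1/7.3308 + 1/3.4959 = 0.42246; k_eq = 2.3671 N/mm
F = k_eq·δ = 2.3671·51 = 120.72 N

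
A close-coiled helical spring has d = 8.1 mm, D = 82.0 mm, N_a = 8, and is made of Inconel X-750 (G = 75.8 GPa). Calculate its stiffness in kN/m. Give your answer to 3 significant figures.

9.25 kN/m

k = Gd⁴/(8D³N_a) = (75.8×10³ × 8.1⁴) / (8 × 82.0³ × 8)
  = 3.26294e+08 / 3.52876e+07 = 9.2467 N/mm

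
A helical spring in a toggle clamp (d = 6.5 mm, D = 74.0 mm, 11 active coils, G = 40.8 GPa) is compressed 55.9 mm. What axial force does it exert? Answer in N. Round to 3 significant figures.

114 N

k = Gd⁴/(8D³N_a) = (40.8×10³)(6.5⁴)/(8·74.0³·11) = 2.0424 N/mm
F = k·δ = 2.0424 × 55.9 = 114.17 N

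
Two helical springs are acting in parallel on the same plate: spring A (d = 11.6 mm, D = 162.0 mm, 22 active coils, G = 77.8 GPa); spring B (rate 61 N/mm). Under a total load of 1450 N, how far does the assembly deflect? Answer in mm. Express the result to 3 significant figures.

k_A = Gd⁴/(8D³N_a) = (77.8×10³)(11.6⁴)/(8·162.0³·22) = 1.8826 N/mm
Parallel: k_eq = 1.8826 + 61 = 62.883 N/mm
δ = F/k_eq = 1450/62.883 = 23.059 mm

23.1 mm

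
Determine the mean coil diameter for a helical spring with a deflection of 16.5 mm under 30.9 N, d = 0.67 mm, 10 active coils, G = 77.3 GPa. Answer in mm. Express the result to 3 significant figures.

Required rate k = F/δ = 30.9/16.5 = 1.8727 N/mm
D = (Gd⁴/(8N_a·k))^(1/3) = (77.3×10³·0.67⁴/(8·10·1.8727))^(1/3)
  = (103.971)^(1/3) = 4.7022 mm

4.70 mm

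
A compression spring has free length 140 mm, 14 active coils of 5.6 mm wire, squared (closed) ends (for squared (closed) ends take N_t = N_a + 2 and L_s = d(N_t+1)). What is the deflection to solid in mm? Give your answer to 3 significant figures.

N_t = 16; L_s = 5.6·17 = 95.2 mm
δ_solid = L₀ − L_s = 140 − 95.2 = 44.8 mm

44.8 mm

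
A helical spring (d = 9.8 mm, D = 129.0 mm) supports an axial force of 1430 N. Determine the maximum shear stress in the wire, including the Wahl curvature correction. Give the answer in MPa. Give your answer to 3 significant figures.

553 MPa

Spring index C = D/d = 129.0/9.8 = 13.1633
K_W = (4C−1)/(4C−4) + 0.615/C = 51.653/48.653 + 0.0467 = 1.1084
τ₀ = 8FD/(πd³) = 8·1430·129.0/(π·9.8³) = 1.47576e+06/2956.8 = 499.1 MPa
τ_max = K·τ₀ = 1.1084 × 499.1 = 553.19 MPa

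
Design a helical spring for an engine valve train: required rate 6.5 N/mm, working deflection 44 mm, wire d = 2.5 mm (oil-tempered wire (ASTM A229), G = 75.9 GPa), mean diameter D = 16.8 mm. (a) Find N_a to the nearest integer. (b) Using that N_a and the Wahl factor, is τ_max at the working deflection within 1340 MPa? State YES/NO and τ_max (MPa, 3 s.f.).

(a) 12 coils; (b) YES, τ_max = 959 MPa

N_a = Gd⁴/(8D³k) = (75.9×10³)(2.5⁴)/(8·16.8³·6.5) = 12.02 → N_a = 12
Actual rate k = Gd⁴/(8D³·12) = 6.5133 N/mm
Working load F = kδ = 6.5133·44 = 286.59 N
C = 16.8/2.5 = 6.7200; K_W = (4C−1)/(4C−4)+0.615/C = 1.2226
τ_max = K_W·8FD/(πd³) = 1.2226·784.67 = 959.36 MPa
τ_max ≤ 1340 MPa → acceptable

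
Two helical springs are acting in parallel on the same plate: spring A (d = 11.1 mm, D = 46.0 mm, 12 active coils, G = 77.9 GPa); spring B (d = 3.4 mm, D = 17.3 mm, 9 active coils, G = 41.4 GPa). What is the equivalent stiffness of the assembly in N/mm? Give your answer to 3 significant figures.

141 N/mm

k_A = Gd⁴/(8D³N_a) = (77.9×10³)(11.1⁴)/(8·46.0³·12) = 126.56 N/mm
k_B = Gd⁴/(8D³N_a) = (41.4×10³)(3.4⁴)/(8·17.3³·9) = 14.84 N/mm
Parallel: k_eq = 126.56 + 14.84 = 141.4 N/mm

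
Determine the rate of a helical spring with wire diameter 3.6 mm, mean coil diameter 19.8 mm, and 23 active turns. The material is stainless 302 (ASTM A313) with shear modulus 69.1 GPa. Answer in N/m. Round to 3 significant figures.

8130 N/m

k = Gd⁴/(8D³N_a) = (69.1×10³ × 3.6⁴) / (8 × 19.8³ × 23)
  = 1.16061e+07 / 1.42828e+06 = 8.126 N/mm = 8126 N/m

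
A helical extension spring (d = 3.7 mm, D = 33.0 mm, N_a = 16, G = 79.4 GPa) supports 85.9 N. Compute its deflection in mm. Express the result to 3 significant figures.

26.6 mm

k = Gd⁴/(8D³N_a) = (79.4×10³)(3.7⁴)/(8·33.0³·16) = 3.235 N/mm
δ = F/k = 85.9 / 3.235 = 26.553 mm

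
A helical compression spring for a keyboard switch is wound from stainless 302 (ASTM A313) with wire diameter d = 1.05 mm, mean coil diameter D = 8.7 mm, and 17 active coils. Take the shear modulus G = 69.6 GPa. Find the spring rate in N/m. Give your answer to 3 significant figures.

945 N/m

k = Gd⁴/(8D³N_a) = (69.6×10³ × 1.05⁴) / (8 × 8.7³ × 17)
  = 84599.2 / 89556.4 = 0.94465 N/mm = 944.65 N/m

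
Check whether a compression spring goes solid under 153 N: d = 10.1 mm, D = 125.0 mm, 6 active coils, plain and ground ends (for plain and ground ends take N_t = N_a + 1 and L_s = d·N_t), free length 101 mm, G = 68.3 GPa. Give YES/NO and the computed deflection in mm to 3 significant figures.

k = Gd⁴/(8D³N_a) = (68.3×10³)(10.1⁴)/(8·125.0³·6) = 7.5811 N/mm
N_t = 7; L_s = 10.1·7 = 70.7 mm; δ_solid = L₀ − L_s = 101 − 70.7 = 30.3 mm
δ = F/k = 153/7.5811 = 20.182 mm
δ < δ_solid → spring does not go solid

NO, δ = 20.2 mm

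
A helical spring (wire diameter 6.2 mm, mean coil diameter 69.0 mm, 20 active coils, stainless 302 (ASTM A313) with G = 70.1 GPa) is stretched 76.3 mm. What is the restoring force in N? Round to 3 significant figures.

150 N

k = Gd⁴/(8D³N_a) = (70.1×10³)(6.2⁴)/(8·69.0³·20) = 1.9707 N/mm
F = k·δ = 1.9707 × 76.3 = 150.36 N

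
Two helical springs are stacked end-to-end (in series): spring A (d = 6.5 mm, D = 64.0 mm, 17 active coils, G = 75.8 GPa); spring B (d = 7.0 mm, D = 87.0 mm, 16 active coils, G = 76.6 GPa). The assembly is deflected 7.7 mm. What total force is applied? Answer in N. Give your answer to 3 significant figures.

10.7 N

k_A = Gd⁴/(8D³N_a) = (75.8×10³)(6.5⁴)/(8·64.0³·17) = 3.7953 N/mm
k_B = Gd⁴/(8D³N_a) = (76.6×10³)(7.0⁴)/(8·87.0³·16) = 2.182 N/mm
Series: 1/k_eq = 1/3.7953 + 1/2.182 = 0.72178; k_eq = 1.3855 N/mm
F = k_eq·δ = 1.3855·7.7 = 10.668 N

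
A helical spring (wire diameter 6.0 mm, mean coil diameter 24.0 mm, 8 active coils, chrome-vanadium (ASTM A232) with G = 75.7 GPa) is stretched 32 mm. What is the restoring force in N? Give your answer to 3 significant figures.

k = Gd⁴/(8D³N_a) = (75.7×10³)(6.0⁴)/(8·24.0³·8) = 110.89 N/mm
F = k·δ = 110.89 × 32 = 3548.4 N

3550 N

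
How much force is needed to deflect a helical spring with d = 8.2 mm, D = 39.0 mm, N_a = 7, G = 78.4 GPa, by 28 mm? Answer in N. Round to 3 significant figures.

2990 N

k = Gd⁴/(8D³N_a) = (78.4×10³)(8.2⁴)/(8·39.0³·7) = 106.71 N/mm
F = k·δ = 106.71 × 28 = 2987.8 N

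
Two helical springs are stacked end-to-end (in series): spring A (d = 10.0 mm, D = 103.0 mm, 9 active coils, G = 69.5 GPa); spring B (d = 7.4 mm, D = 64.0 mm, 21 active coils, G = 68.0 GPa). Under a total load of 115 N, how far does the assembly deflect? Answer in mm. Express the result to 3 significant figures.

37.9 mm

k_A = Gd⁴/(8D³N_a) = (69.5×10³)(10.0⁴)/(8·103.0³·9) = 8.8337 N/mm
k_B = Gd⁴/(8D³N_a) = (68.0×10³)(7.4⁴)/(8·64.0³·21) = 4.6301 N/mm
Series: 1/k_eq = 1/8.8337 + 1/4.6301 = 0.32918; k_eq = 3.0378 N/mm
δ = F/k_eq = 115/3.0378 = 37.856 mm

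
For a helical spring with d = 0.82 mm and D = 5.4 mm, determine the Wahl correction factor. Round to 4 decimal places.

C = D/d = 5.4/0.82 = 6.5854
K_W = (4C−1)/(4C−4) + 0.615/C = 25.341/22.341 + 0.0934 = 1.2277

1.2277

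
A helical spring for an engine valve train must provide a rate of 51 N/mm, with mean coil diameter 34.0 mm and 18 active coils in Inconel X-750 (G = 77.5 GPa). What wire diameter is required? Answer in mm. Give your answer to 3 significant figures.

d = (8D³N_a·k / G)^(1/4) = (8·34.0³·18·51 / (77.5×10³))^0.25
  = (3724.5)^0.25 = 7.8121 mm

7.81 mm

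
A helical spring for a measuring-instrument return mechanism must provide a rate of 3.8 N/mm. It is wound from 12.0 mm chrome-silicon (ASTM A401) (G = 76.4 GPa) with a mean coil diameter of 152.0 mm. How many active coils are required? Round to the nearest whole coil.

N_a = Gd⁴/(8D³k) = (76.4×10³ × 12.0⁴)/(8 × 152.0³ × 3.8)
    = 1.58423e+09 / 1.06759e+08 = 14.84 → 15 coils

15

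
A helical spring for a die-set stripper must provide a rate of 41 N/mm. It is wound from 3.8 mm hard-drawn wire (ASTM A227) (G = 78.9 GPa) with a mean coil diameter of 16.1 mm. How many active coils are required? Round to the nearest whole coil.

12

N_a = Gd⁴/(8D³k) = (78.9×10³ × 3.8⁴)/(8 × 16.1³ × 41)
    = 1.64517e+07 / 1.36884e+06 = 12.02 → 12 coils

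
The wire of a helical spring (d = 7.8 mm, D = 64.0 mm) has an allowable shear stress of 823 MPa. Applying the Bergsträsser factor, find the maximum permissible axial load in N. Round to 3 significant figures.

C = D/d = 64.0/7.8 = 8.2051
K_B = (4C+2)/(4C−3) = 34.821/29.821 = 1.1677
τ_max = K·8FD/(πd³) → F_max = τ_allow·πd³/(8DK)
F_max = 823·π·7.8³/(8·64.0·1.1677) = 1.227e+06/597.85 = 2052.3 N

2050 N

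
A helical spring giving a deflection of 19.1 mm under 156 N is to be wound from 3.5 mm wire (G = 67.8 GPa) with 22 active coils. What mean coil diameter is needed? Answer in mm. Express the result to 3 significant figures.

19.2 mm

Required rate k = F/δ = 156/19.1 = 8.1675 N/mm
D = (Gd⁴/(8N_a·k))^(1/3) = (67.8×10³·3.5⁴/(8·22·8.1675))^(1/3)
  = (7077.79)^(1/3) = 19.1999 mm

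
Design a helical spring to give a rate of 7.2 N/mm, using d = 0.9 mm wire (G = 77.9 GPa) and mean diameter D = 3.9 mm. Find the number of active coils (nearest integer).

N_a = Gd⁴/(8D³k) = (77.9×10³ × 0.9⁴)/(8 × 3.9³ × 7.2)
    = 51110.2 / 3416.77 = 14.96 → 15 coils

15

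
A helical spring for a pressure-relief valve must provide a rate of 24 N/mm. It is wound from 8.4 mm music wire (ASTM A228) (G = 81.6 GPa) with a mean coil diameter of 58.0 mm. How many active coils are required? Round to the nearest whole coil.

N_a = Gd⁴/(8D³k) = (81.6×10³ × 8.4⁴)/(8 × 58.0³ × 24)
    = 4.06263e+08 / 3.74615e+07 = 10.84 → 11 coils

11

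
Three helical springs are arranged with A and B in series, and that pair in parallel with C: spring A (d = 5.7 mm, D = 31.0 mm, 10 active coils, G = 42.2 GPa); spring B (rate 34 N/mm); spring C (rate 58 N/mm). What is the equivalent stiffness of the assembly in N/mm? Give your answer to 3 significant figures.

70.1 N/mm

k_A = Gd⁴/(8D³N_a) = (42.2×10³)(5.7⁴)/(8·31.0³·10) = 18.691 N/mm
Springs A,B series: k_AB = 1/(1/18.691+1/34) = 12.061 N/mm; parallel with C: k_eq = 12.061+58 = 70.061 N/mm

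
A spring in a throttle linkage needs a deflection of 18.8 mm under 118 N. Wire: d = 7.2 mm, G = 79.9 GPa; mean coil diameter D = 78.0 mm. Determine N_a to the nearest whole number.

9

Required rate k = F/δ = 118/18.8 = 6.2766 N/mm
N_a = Gd⁴/(8D³k) = (79.9×10³ × 7.2⁴)/(8 × 78.0³ × 6.2766)
    = 2.14722e+08 / 2.38286e+07 = 9.011 → 9 coils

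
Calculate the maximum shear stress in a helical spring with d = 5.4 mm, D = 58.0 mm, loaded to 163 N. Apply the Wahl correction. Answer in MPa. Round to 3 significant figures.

173 MPa

Spring index C = D/d = 58.0/5.4 = 10.7407
K_W = (4C−1)/(4C−4) + 0.615/C = 41.963/38.963 + 0.0573 = 1.1343
τ₀ = 8FD/(πd³) = 8·163·58.0/(π·5.4³) = 75632/494.69 = 152.89 MPa
τ_max = K·τ₀ = 1.1343 × 152.89 = 173.41 MPa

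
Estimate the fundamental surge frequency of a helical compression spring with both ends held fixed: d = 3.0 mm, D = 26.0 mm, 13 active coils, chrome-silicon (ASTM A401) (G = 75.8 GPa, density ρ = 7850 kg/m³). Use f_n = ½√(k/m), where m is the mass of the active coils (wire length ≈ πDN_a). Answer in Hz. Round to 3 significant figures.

119 Hz

k = Gd⁴/(8D³N_a) = (75.8×10³)(3.0⁴)/(8·26.0³·13) = 3.3589 N/mm = 3358.9 N/m
Wire length L = πDN_a = π·26.0·13 = 1061.9 mm
m = ρ·(πd²/4)·L = 7850 × 7.0686×10⁻⁶ m² × 1.0619 m = 0.058921 kg
f_n = ½√(k/m) = 0.5·√(3358.9/0.058921) = 0.5·√(57008) = 119.38 Hz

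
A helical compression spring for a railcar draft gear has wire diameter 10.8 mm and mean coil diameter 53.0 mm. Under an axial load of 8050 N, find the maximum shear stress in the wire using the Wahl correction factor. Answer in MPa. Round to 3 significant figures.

Spring index C = D/d = 53.0/10.8 = 4.9074
K_W = (4C−1)/(4C−4) + 0.615/C = 18.630/15.630 + 0.1253 = 1.3173
τ₀ = 8FD/(πd³) = 8·8050·53.0/(π·10.8³) = 3.4132e+06/3957.5 = 862.46 MPa
τ_max = K·τ₀ = 1.3173 × 862.46 = 1136.1 MPa

1140 MPa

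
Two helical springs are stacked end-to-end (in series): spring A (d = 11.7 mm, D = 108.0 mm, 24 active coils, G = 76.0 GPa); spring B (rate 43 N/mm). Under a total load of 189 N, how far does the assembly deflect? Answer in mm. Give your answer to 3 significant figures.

36.5 mm

k_A = Gd⁴/(8D³N_a) = (76.0×10³)(11.7⁴)/(8·108.0³·24) = 5.8882 N/mm
Series: 1/k_eq = 1/5.8882 + 1/43 = 0.19309; k_eq = 5.179 N/mm
δ = F/k_eq = 189/5.179 = 36.493 mm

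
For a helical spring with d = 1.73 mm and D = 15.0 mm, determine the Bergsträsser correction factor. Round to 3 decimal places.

1.158

C = D/d = 15.0/1.73 = 8.6705
K_B = (4C+2)/(4C−3) = 36.682/31.682 = 1.1578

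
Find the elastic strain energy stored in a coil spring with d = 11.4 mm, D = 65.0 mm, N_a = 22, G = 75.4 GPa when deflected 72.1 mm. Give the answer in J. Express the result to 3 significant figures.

68.5 J

k = Gd⁴/(8D³N_a) = (75.4×10³)(11.4⁴)/(8·65.0³·22) = 26.347 N/mm
U = ½kδ² = 0.5 × 26.347 × 72.1² = 68482 N·mm = 68.482 J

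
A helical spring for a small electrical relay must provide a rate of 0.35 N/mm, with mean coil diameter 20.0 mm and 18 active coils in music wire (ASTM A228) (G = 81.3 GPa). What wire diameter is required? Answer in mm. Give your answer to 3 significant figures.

d = (8D³N_a·k / G)^(1/4) = (8·20.0³·18·0.35 / (81.3×10³))^0.25
  = (4.9594)^0.25 = 1.4923 mm

1.49 mm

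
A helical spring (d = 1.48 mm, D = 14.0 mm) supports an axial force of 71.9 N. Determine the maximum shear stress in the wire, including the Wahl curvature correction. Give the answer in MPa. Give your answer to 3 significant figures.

912 MPa

Spring index C = D/d = 14.0/1.48 = 9.4595
K_W = (4C−1)/(4C−4) + 0.615/C = 36.838/33.838 + 0.0650 = 1.1537
τ₀ = 8FD/(πd³) = 8·71.9·14.0/(π·1.48³) = 8052.8/10.184 = 790.7 MPa
τ_max = K·τ₀ = 1.1537 × 790.7 = 912.21 MPa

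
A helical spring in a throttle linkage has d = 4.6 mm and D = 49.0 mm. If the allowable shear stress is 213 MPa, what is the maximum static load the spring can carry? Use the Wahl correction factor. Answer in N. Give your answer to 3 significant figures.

C = D/d = 49.0/4.6 = 10.6522
K_W = (4C−1)/(4C−4) + 0.615/C = 41.609/38.609 + 0.0577 = 1.1354
τ_max = K·8FD/(πd³) → F_max = τ_allow·πd³/(8DK)
F_max = 213·π·4.6³/(8·49.0·1.1354) = 65133/445.09 = 146.34 N

146 N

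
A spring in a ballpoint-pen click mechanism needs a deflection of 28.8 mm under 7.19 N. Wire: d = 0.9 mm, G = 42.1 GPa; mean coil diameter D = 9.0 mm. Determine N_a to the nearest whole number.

Required rate k = F/δ = 7.19/28.8 = 0.24965 N/mm
N_a = Gd⁴/(8D³k) = (42.1×10³ × 0.9⁴)/(8 × 9.0³ × 0.24965)
    = 27621.8 / 1455.97 = 18.97 → 19 coils

19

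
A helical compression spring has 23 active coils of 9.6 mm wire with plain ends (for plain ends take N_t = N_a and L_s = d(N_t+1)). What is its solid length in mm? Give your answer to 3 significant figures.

plain ends: N_t = N_a = 23
L_s = d·(N_t+1) = 9.6 × 24 = 230.4 mm

230 mm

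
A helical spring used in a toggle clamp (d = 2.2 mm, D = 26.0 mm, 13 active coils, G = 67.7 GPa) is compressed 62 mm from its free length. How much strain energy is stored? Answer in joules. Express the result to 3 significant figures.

k = Gd⁴/(8D³N_a) = (67.7×10³)(2.2⁴)/(8·26.0³·13) = 0.86761 N/mm
U = ½kδ² = 0.5 × 0.86761 × 62² = 1667.6 N·mm = 1.6676 J

1.67 J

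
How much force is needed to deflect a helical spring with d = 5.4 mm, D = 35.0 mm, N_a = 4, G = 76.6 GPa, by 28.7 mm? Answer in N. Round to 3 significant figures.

k = Gd⁴/(8D³N_a) = (76.6×10³)(5.4⁴)/(8·35.0³·4) = 47.473 N/mm
F = k·δ = 47.473 × 28.7 = 1362.5 N

1360 N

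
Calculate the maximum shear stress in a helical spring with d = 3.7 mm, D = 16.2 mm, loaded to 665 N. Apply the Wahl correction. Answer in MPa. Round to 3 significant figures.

Spring index C = D/d = 16.2/3.7 = 4.3784
K_W = (4C−1)/(4C−4) + 0.615/C = 16.514/13.514 + 0.1405 = 1.3625
τ₀ = 8FD/(πd³) = 8·665·16.2/(π·3.7³) = 86184/159.13 = 541.59 MPa
τ_max = K·τ₀ = 1.3625 × 541.59 = 737.9 MPa

738 MPa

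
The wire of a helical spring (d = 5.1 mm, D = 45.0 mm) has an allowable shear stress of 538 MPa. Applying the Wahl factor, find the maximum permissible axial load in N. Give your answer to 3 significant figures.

C = D/d = 45.0/5.1 = 8.8235
K_W = (4C−1)/(4C−4) + 0.615/C = 34.294/31.294 + 0.0697 = 1.1656
τ_max = K·8FD/(πd³) → F_max = τ_allow·πd³/(8DK)
F_max = 538·π·5.1³/(8·45.0·1.1656) = 2.242e+05/419.6 = 534.32 N

534 N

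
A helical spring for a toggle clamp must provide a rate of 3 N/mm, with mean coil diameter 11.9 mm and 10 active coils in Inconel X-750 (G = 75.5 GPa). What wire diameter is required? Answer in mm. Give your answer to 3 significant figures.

d = (8D³N_a·k / G)^(1/4) = (8·11.9³·10·3 / (75.5×10³))^0.25
  = (5.3568)^0.25 = 1.5213 mm

1.52 mm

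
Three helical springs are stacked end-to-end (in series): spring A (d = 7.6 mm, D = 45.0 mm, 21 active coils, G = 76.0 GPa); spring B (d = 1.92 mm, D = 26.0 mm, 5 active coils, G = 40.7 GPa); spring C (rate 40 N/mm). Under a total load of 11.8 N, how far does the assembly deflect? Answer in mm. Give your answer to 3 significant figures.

k_A = Gd⁴/(8D³N_a) = (76.0×10³)(7.6⁴)/(8·45.0³·21) = 16.562 N/mm
k_B = Gd⁴/(8D³N_a) = (40.7×10³)(1.92⁴)/(8·26.0³·5) = 0.78672 N/mm
Series: 1/k_eq = 1/16.562 + 1/0.78672 + 1/40 = 1.3565; k_eq = 0.7372 N/mm
δ = F/k_eq = 11.8/0.7372 = 16.006 mm

16.0 mm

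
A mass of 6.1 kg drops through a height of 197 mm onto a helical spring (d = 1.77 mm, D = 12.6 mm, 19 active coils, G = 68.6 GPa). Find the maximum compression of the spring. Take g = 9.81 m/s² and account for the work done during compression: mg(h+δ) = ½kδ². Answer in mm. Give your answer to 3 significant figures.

134 mm

k = Gd⁴/(8D³N_a) = (68.6×10³)(1.77⁴)/(8·12.6³·19) = 2.2144 N/mm
W = mg = 6.1 × 9.81 = 59.841 N
½kδ² − Wδ − Wh = 0 → δ = (W + √(W² + 2kWh))/k
δ = (59.841 + √(3580.9 + 52210.4))/2.2144 = (59.841 + 236.2)/2.2144 = 133.69 mm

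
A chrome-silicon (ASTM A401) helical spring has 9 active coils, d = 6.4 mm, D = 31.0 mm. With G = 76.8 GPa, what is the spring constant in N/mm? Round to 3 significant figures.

k = Gd⁴/(8D³N_a) = (76.8×10³ × 6.4⁴) / (8 × 31.0³ × 9)
  = 1.28849e+08 / 2.14495e+06 = 60.071 N/mm

60.1 N/mm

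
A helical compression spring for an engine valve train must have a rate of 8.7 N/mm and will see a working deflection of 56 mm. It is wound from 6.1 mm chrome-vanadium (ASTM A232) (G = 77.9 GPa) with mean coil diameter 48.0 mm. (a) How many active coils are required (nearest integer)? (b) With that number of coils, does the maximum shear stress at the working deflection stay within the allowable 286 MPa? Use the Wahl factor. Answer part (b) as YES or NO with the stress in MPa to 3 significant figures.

(a) 14 coils; (b) NO, τ_max = 312 MPa

N_a = Gd⁴/(8D³k) = (77.9×10³)(6.1⁴)/(8·48.0³·8.7) = 14.01 → N_a = 14
Actual rate k = Gd⁴/(8D³·14) = 8.7079 N/mm
Working load F = kδ = 8.7079·56 = 487.64 N
C = 48.0/6.1 = 7.8689; K_W = (4C−1)/(4C−4)+0.615/C = 1.1873
τ_max = K_W·8FD/(πd³) = 1.1873·262.6 = 311.8 MPa
τ_max > 286 MPa → exceeds allowable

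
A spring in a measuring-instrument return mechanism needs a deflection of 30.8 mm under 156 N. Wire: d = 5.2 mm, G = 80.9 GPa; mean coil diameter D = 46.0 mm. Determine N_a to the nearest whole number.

Required rate k = F/δ = 156/30.8 = 5.0649 N/mm
N_a = Gd⁴/(8D³k) = (80.9×10³ × 5.2⁴)/(8 × 46.0³ × 5.0649)
    = 5.9151e+07 / 3.944e+06 = 15 → 15 coils

15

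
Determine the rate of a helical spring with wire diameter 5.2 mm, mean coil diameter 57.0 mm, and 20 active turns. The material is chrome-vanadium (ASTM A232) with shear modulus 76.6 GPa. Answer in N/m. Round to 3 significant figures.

k = Gd⁴/(8D³N_a) = (76.6×10³ × 5.2⁴) / (8 × 57.0³ × 20)
  = 5.6007e+07 / 2.96309e+07 = 1.8902 N/mm = 1890.2 N/m

1890 N/m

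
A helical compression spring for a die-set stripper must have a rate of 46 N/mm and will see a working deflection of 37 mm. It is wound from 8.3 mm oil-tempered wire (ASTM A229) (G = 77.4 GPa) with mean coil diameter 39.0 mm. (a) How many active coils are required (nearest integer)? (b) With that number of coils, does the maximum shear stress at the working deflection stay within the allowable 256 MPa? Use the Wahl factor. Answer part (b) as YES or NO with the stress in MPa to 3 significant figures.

(a) 17 coils; (b) NO, τ_max = 390 MPa

N_a = Gd⁴/(8D³k) = (77.4×10³)(8.3⁴)/(8·39.0³·46) = 16.83 → N_a = 17
Actual rate k = Gd⁴/(8D³·17) = 45.532 N/mm
Working load F = kδ = 45.532·37 = 1684.7 N
C = 39.0/8.3 = 4.6988; K_W = (4C−1)/(4C−4)+0.615/C = 1.3337
τ_max = K_W·8FD/(πd³) = 1.3337·292.61 = 390.24 MPa
τ_max > 256 MPa → exceeds allowable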